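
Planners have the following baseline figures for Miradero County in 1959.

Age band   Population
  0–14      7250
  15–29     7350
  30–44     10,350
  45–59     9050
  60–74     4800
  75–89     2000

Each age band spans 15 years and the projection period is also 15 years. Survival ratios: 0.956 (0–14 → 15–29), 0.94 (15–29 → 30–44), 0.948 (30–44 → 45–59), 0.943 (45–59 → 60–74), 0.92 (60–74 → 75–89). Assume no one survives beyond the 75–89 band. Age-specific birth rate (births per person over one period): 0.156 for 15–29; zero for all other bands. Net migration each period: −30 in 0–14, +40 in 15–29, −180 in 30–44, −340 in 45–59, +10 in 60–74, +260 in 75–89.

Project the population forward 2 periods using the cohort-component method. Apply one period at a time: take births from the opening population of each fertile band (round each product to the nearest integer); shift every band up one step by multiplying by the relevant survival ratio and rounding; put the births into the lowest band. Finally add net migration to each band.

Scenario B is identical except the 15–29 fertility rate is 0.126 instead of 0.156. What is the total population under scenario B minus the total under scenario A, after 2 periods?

Let group 1 be 0–14 through group 6 = 75–89.
After projecting period 1:
Births: 7350 × 0.156 = 1147
Group 2: 7250 × 0.956 = 6931
Group 3: 7350 × 0.94 = 6909
Group 4: 10350 × 0.948 = 9812
Group 5: 9050 × 0.943 = 8534
Group 6: 4800 × 0.92 = 4416
Net migration: Group 1 − 30 → 1117; Group 2 + 40 → 6971; Group 3 − 180 → 6729; Group 4 − 340 → 9472; Group 5 + 10 → 8544; Group 6 + 260 → 4676
Population now: 0–14=1117, 15–29=6971, 30–44=6729, 45–59=9472, 60–74=8544, 75–89=4676
After projecting period 2:
Births: 6971 × 0.156 = 1087
Group 2: 1117 × 0.956 = 1068
Group 3: 6971 × 0.94 = 6553
Group 4: 6729 × 0.948 = 6379
Group 5: 9472 × 0.943 = 8932
Group 6: 8544 × 0.92 = 7860
Net migration: Group 1 − 30 → 1057; Group 2 + 40 → 1108; Group 3 − 180 → 6373; Group 4 − 340 → 6039; Group 5 + 10 → 8942; Group 6 + 260 → 8120
Population now: 0–14=1057, 15–29=1108, 30–44=6373, 45–59=6039, 60–74=8942, 75–89=8120
Scenario A total after 2 periods: 31639
Scenario B projection —
After projecting period 1:
Births: 7350 × 0.126 = 926
Group 2: 7250 × 0.956 = 6931
Group 3: 7350 × 0.94 = 6909
Group 4: 10350 × 0.948 = 9812
Group 5: 9050 × 0.943 = 8534
Group 6: 4800 × 0.92 = 4416
Net migration: Group 1 − 30 → 896; Group 2 + 40 → 6971; Group 3 − 180 → 6729; Group 4 − 340 → 9472; Group 5 + 10 → 8544; Group 6 + 260 → 4676
Population now: 0–14=896, 15–29=6971, 30–44=6729, 45–59=9472, 60–74=8544, 75–89=4676
After projecting period 2:
Births: 6971 × 0.126 = 878
Group 2: 896 × 0.956 = 857
Group 3: 6971 × 0.94 = 6553
Group 4: 6729 × 0.948 = 6379
Group 5: 9472 × 0.943 = 8932
Group 6: 8544 × 0.92 = 7860
Net migration: Group 1 − 30 → 848; Group 2 + 40 → 897; Group 3 − 180 → 6373; Group 4 − 340 → 6039; Group 5 + 10 → 8942; Group 6 + 260 → 8120
Population now: 0–14=848, 15–29=897, 30–44=6373, 45–59=6039, 60–74=8942, 75–89=8120
Scenario B total after 2 periods: 31219
Difference B − A = 31219 − 31639 = -420

-420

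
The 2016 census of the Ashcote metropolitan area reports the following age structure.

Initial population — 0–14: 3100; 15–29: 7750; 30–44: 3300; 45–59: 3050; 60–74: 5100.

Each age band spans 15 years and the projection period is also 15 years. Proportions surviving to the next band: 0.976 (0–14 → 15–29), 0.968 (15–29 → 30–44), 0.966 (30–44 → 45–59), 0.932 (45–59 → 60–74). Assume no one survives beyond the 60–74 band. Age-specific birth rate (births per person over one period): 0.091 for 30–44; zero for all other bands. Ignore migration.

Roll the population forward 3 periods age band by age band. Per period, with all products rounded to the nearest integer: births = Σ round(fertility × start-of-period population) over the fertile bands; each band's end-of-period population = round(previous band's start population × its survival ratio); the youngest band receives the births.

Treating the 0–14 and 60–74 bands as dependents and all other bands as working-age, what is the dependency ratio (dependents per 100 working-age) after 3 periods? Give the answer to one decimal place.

— Period 1 —
Births: 3300 × 0.091 = 300
15–29: 3100 × 0.976 = 3026
30–44: 7750 × 0.968 = 7502
45–59: 3300 × 0.966 = 3188
60–74: 3050 × 0.932 = 2843
Population now: 0–14=300, 15–29=3026, 30–44=7502, 45–59=3188, 60–74=2843
— Period 2 —
Births: 7502 × 0.091 = 683
15–29: 300 × 0.976 = 293
30–44: 3026 × 0.968 = 2929
45–59: 7502 × 0.966 = 7247
60–74: 3188 × 0.932 = 2971
Population now: 0–14=683, 15–29=293, 30–44=2929, 45–59=7247, 60–74=2971
— Period 3 —
Births: 2929 × 0.091 = 267
15–29: 683 × 0.976 = 667
30–44: 293 × 0.968 = 284
45–59: 2929 × 0.966 = 2829
60–74: 7247 × 0.932 = 6754
Population now: 0–14=267, 15–29=667, 30–44=284, 45–59=2829, 60–74=6754
Dependents (band 0–14 + band 60–74) = 267 + 6754 = 7021; working-age = 3780; ratio = 7021/3780 × 100 = 185.7

185.7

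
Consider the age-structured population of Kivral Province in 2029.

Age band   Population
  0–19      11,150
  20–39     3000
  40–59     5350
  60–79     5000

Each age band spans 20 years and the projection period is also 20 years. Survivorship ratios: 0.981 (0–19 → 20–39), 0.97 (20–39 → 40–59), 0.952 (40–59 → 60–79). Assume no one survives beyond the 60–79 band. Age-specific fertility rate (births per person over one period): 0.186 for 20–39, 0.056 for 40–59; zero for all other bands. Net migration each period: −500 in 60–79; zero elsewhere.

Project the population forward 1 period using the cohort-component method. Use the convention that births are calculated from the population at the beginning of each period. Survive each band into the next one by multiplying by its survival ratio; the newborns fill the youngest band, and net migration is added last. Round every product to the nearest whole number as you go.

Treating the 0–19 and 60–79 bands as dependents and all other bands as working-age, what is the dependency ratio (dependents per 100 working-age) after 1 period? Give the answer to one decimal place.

Period 1:
Births: 3000 * 0.186 = 558  |  5350 * 0.056 = 300 ⇒ total 858
20–39: 11150 * 0.981 = 10938
40–59: 3000 * 0.97 = 2910
60–79: 5350 * 0.952 = 5093
Net migration: 60–79 − 500 → 4593
Population now: 0–19=858, 20–39=10938, 40–59=2910, 60–79=4593
Dependents (band 0–19 + band 60–79) = 858 + 4593 = 5451; working-age = 13848; ratio = 5451/13848 × 100 = 39.4

39.4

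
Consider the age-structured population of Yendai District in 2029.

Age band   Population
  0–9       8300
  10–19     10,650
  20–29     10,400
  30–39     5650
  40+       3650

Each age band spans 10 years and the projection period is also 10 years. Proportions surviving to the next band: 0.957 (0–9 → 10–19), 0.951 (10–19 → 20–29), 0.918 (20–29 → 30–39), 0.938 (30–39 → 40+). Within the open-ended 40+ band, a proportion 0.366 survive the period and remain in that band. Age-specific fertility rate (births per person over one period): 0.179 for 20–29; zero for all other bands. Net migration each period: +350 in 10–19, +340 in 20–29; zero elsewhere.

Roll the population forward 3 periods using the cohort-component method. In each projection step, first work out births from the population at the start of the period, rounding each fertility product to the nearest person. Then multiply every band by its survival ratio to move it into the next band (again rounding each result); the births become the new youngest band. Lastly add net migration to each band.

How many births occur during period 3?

(Bands numbered youngest = 1 to oldest = 5.)
Period 1:
Births: 10400 * 0.179 = 1862
Band 2: 8300 * 0.957 = 7943
Band 3: 10650 * 0.951 = 10128
Band 4: 10400 * 0.918 = 9547
Band 5: 5650 * 0.938 + 3650 * 0.366 = 5300 + 1336 = 6636
Net migration: Band 2 + 350 → 8293; Band 3 + 340 → 10468
End of period: [1862, 8293, 10468, 9547, 6636]
Period 2:
Births: 10468 * 0.179 = 1874
Band 2: 1862 * 0.957 = 1782
Band 3: 8293 * 0.951 = 7887
Band 4: 10468 * 0.918 = 9610
Band 5: 9547 * 0.938 + 6636 * 0.366 = 8955 + 2429 = 11384
Net migration: Band 2 + 350 → 2132; Band 3 + 340 → 8227
End of period: [1874, 2132, 8227, 9610, 11384]
Period 3:
Births: 8227 * 0.179 = 1473
Band 2: 1874 * 0.957 = 1793
Band 3: 2132 * 0.951 = 2028
Band 4: 8227 * 0.918 = 7552
Band 5: 9610 * 0.938 + 11384 * 0.366 = 9014 + 4167 = 13181
Net migration: Band 2 + 350 → 2143; Band 3 + 340 → 2368
End of period: [1473, 2143, 2368, 7552, 13181]

1473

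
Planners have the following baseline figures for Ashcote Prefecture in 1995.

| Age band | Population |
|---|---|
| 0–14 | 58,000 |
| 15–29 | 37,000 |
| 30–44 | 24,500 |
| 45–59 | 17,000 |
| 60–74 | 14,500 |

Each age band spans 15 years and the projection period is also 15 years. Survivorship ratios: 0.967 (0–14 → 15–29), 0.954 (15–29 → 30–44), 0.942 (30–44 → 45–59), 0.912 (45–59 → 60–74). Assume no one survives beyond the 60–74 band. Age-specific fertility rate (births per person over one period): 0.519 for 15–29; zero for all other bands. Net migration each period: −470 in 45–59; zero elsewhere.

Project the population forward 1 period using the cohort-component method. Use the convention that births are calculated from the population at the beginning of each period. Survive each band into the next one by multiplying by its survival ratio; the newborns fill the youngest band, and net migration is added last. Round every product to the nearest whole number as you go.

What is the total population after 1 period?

148700

[period 1]
Births: 37000 × 0.519 = 19203
15–29: 58000 × 0.967 = 56086
30–44: 37000 × 0.954 = 35298
45–59: 24500 × 0.942 = 23079
60–74: 17000 × 0.912 = 15504
Net migration: 45–59 − 470 → 22609
Giving 19203 / 56086 / 35298 / 22609 / 15504.
Total after period 1: 19203 + 56086 + 35298 + 22609 + 15504 = 148700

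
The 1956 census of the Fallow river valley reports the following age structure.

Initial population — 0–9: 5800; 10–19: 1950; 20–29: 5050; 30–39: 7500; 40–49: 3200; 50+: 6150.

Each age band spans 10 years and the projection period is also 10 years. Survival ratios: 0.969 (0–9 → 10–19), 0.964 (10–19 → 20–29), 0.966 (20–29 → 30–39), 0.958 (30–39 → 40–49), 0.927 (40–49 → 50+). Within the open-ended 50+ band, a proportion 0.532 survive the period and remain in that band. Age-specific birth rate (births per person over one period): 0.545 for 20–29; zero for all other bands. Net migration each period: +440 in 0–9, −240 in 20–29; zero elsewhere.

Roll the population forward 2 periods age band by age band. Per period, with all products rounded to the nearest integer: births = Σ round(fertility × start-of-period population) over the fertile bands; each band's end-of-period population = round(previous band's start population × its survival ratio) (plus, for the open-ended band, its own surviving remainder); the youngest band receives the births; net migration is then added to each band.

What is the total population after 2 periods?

25841

Let band 1 be 0–9 through band 6 = 50+.
Period 1.
Births: 5050 × 0.545 = 2752
Band 2: 5800 × 0.969 = 5620
Band 3: 1950 × 0.964 = 1880
Band 4: 5050 × 0.966 = 4878
Band 5: 7500 × 0.958 = 7185
Band 6: 3200 × 0.927 + 6150 × 0.532 = 2966 + 3272 = 6238
Net migration: Band 1 + 440 → 3192; Band 3 − 240 → 1640
Giving 3192 / 5620 / 1640 / 4878 / 7185 / 6238.
Period 2.
Births: 1640 × 0.545 = 894
Band 2: 3192 × 0.969 = 3093
Band 3: 5620 × 0.964 = 5418
Band 4: 1640 × 0.966 = 1584
Band 5: 4878 × 0.958 = 4673
Band 6: 7185 × 0.927 + 6238 × 0.532 = 6660 + 3319 = 9979
Net migration: Band 1 + 440 → 1334; Band 3 − 240 → 5178
Giving 1334 / 3093 / 5178 / 1584 / 4673 / 9979.
Total after period 2: 1334 + 3093 + 5178 + 1584 + 4673 + 9979 = 25841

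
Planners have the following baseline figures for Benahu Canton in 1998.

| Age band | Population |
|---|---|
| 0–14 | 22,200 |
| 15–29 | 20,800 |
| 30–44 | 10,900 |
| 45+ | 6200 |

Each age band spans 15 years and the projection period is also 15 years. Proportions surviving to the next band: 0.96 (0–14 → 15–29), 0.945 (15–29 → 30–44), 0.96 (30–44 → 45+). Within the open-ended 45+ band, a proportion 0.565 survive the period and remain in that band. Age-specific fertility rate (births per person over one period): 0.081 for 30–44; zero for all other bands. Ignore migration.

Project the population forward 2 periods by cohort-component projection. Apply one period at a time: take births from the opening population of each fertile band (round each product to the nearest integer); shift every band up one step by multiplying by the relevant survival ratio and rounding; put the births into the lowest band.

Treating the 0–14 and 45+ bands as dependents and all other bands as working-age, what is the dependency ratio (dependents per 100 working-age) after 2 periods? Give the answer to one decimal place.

135.1

Call the groups 1 to 4, youngest first.
Period 1:
Births: 10900 * 0.081 = 883
Group 2: 22200 * 0.96 = 21312
Group 3: 20800 * 0.945 = 19656
Group 4: 10900 * 0.96 + 6200 * 0.565 = 10464 + 3503 = 13967
Giving 883 / 21312 / 19656 / 13967.
Period 2:
Births: 19656 * 0.081 = 1592
Group 2: 883 * 0.96 = 848
Group 3: 21312 * 0.945 = 20140
Group 4: 19656 * 0.96 + 13967 * 0.565 = 18870 + 7891 = 26761
Giving 1592 / 848 / 20140 / 26761.
Dependents (band 0–14 + band 45+) = 1592 + 26761 = 28353; working-age = 20988; ratio = 28353/20988 × 100 = 135.1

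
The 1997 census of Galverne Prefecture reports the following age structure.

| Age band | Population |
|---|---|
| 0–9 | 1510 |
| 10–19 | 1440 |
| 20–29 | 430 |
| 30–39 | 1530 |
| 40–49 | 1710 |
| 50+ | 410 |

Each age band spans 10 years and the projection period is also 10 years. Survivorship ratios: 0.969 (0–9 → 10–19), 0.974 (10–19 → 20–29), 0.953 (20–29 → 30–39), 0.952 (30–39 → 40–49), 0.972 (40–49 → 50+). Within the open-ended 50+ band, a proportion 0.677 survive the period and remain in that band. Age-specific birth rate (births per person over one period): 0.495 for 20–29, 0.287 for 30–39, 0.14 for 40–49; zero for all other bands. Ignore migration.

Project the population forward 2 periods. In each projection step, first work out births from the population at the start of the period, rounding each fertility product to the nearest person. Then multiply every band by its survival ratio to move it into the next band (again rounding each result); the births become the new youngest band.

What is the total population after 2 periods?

— Period 1 —
Births: 430 × 0.495 = 213 ; 1530 × 0.287 = 439 ; 1710 × 0.14 = 239 → 891
10–19: 1510 × 0.969 = 1463
20–29: 1440 × 0.974 = 1403
30–39: 430 × 0.953 = 410
40–49: 1530 × 0.952 = 1457
50+: 1710 × 0.972 + 410 × 0.677 = 1662 + 278 = 1940
Population now: 0–9=891, 10–19=1463, 20–29=1403, 30–39=410, 40–49=1457, 50+=1940
— Period 2 —
Births: 1403 × 0.495 = 694 ; 410 × 0.287 = 118 ; 1457 × 0.14 = 204 → 1016
10–19: 891 × 0.969 = 863
20–29: 1463 × 0.974 = 1425
30–39: 1403 × 0.953 = 1337
40–49: 410 × 0.952 = 390
50+: 1457 × 0.972 + 1940 × 0.677 = 1416 + 1313 = 2729
Population now: 0–9=1016, 10–19=863, 20–29=1425, 30–39=1337, 40–49=390, 50+=2729
Total after period 2: 1016 + 863 + 1425 + 1337 + 390 + 2729 = 7760

7760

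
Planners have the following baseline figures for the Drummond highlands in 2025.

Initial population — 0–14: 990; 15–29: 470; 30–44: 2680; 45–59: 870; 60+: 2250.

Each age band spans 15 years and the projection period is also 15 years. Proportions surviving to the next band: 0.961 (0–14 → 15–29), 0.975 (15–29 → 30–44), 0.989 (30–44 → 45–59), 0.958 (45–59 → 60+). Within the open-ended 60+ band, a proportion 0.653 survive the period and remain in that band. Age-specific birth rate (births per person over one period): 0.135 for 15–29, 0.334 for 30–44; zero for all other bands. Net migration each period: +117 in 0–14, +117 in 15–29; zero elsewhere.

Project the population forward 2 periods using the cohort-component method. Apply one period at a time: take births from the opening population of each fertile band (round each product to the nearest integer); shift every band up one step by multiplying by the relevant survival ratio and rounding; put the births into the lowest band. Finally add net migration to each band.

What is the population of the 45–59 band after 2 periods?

[period 1]
Births: 470 × 0.135 = 63 ; 2680 × 0.334 = 895 — total 958
15–29: 990 × 0.961 = 951
30–44: 470 × 0.975 = 458
45–59: 2680 × 0.989 = 2651
60+: 870 × 0.958 + 2250 × 0.653 = 833 + 1469 = 2302
Net migration: 0–14 + 117 → 1075; 15–29 + 117 → 1068
→ [1075, 1068, 458, 2651, 2302]
[period 2]
Births: 1068 × 0.135 = 144 ; 458 × 0.334 = 153 — total 297
15–29: 1075 × 0.961 = 1033
30–44: 1068 × 0.975 = 1041
45–59: 458 × 0.989 = 453
60+: 2651 × 0.958 + 2302 × 0.653 = 2540 + 1503 = 4043
Net migration: 0–14 + 117 → 414; 15–29 + 117 → 1150
→ [414, 1150, 1041, 453, 4043]

453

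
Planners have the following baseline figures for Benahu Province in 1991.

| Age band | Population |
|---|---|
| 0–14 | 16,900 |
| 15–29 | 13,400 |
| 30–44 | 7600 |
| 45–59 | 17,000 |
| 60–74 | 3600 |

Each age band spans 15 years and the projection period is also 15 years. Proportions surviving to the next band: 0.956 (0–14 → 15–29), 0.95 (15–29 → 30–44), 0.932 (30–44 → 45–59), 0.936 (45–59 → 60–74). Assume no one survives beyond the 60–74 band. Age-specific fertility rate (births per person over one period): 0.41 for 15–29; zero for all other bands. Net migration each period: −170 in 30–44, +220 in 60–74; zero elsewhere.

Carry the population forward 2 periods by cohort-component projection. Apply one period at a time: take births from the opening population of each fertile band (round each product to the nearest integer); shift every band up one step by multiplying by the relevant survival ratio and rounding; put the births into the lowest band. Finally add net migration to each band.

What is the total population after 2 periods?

45610

Numbering the groups 1..5 from youngest to oldest:
After projecting period 1:
Births: 13400 × 0.41 = 5494
Group 2: 16900 × 0.956 = 16156
Group 3: 13400 × 0.95 = 12730
Group 4: 7600 × 0.932 = 7083
Group 5: 17000 × 0.936 = 15912
Net migration: Group 3 − 170 → 12560; Group 5 + 220 → 16132
→ [5494, 16156, 12560, 7083, 16132]
After projecting period 2:
Births: 16156 × 0.41 = 6624
Group 2: 5494 × 0.956 = 5252
Group 3: 16156 × 0.95 = 15348
Group 4: 12560 × 0.932 = 11706
Group 5: 7083 × 0.936 = 6630
Net migration: Group 3 − 170 → 15178; Group 5 + 220 → 6850
→ [6624, 5252, 15178, 11706, 6850]
Total after period 2: 6624 + 5252 + 15178 + 11706 + 6850 = 45610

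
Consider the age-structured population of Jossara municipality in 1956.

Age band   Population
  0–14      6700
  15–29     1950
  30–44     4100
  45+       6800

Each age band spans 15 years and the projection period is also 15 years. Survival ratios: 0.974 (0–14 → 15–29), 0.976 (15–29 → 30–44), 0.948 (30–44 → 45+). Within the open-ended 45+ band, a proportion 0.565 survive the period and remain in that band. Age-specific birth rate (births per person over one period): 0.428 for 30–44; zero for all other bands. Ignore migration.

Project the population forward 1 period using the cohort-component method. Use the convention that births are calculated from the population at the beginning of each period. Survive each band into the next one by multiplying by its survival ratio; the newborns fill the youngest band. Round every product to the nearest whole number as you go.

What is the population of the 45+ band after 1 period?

7729

Numbering the bands 1..4 from youngest to oldest:
After projecting period 1:
Births: 4100 × 0.428 = 1755
Band 2: 6700 × 0.974 = 6526
Band 3: 1950 × 0.976 = 1903
Band 4: 4100 × 0.948 + 6800 × 0.565 = 3887 + 3842 = 7729
Giving 1755 / 6526 / 1903 / 7729.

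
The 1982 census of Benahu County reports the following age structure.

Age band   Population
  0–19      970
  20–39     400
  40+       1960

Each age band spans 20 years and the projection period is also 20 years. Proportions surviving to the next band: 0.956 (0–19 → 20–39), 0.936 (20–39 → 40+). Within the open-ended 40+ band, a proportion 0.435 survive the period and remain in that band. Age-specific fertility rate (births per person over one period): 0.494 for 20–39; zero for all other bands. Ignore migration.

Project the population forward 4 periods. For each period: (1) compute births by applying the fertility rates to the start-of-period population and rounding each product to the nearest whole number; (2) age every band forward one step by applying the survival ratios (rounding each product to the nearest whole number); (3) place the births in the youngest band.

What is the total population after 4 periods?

Period 1:
Births: 400 * 0.494 = 198
20–39: 970 * 0.956 = 927
40+: 400 * 0.936 + 1960 * 0.435 = 374 + 853 = 1227
→ [198, 927, 1227]
Period 2:
Births: 927 * 0.494 = 458
20–39: 198 * 0.956 = 189
40+: 927 * 0.936 + 1227 * 0.435 = 868 + 534 = 1402
→ [458, 189, 1402]
Period 3:
Births: 189 * 0.494 = 93
20–39: 458 * 0.956 = 438
40+: 189 * 0.936 + 1402 * 0.435 = 177 + 610 = 787
→ [93, 438, 787]
Period 4:
Births: 438 * 0.494 = 216
20–39: 93 * 0.956 = 89
40+: 438 * 0.936 + 787 * 0.435 = 410 + 342 = 752
→ [216, 89, 752]
Total after period 4: 216 + 89 + 752 = 1057

1057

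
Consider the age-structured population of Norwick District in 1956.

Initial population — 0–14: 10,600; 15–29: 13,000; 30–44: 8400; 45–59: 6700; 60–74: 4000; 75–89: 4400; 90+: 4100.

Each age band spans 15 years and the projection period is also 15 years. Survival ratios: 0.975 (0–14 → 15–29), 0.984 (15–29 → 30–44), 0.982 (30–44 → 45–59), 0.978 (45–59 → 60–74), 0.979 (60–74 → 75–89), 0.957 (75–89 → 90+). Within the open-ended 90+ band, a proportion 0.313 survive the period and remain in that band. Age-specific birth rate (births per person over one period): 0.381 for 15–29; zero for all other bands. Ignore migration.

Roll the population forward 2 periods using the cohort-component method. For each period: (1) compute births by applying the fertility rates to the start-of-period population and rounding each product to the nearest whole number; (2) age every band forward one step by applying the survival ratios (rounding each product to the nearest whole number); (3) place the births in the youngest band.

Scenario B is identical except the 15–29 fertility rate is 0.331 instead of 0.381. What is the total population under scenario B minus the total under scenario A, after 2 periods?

Numbering the groups 1..7 from youngest to oldest:
[period 1]
Births: 13000 × 0.381 = 4953
Group 2: 10600 × 0.975 = 10335
Group 3: 13000 × 0.984 = 12792
Group 4: 8400 × 0.982 = 8249
Group 5: 6700 × 0.978 = 6553
Group 6: 4000 × 0.979 = 3916
Group 7: 4400 × 0.957 + 4100 × 0.313 = 4211 + 1283 = 5494
End of period: [4953, 10335, 12792, 8249, 6553, 3916, 5494]
[period 2]
Births: 10335 × 0.381 = 3938
Group 2: 4953 × 0.975 = 4829
Group 3: 10335 × 0.984 = 10170
Group 4: 12792 × 0.982 = 12562
Group 5: 8249 × 0.978 = 8068
Group 6: 6553 × 0.979 = 6415
Group 7: 3916 × 0.957 + 5494 × 0.313 = 3748 + 1720 = 5468
End of period: [3938, 4829, 10170, 12562, 8068, 6415, 5468]
Scenario A total after 2 periods: 51450
Scenario B projection —
[period 1]
Births: 13000 × 0.331 = 4303
Group 2: 10600 × 0.975 = 10335
Group 3: 13000 × 0.984 = 12792
Group 4: 8400 × 0.982 = 8249
Group 5: 6700 × 0.978 = 6553
Group 6: 4000 × 0.979 = 3916
Group 7: 4400 × 0.957 + 4100 × 0.313 = 4211 + 1283 = 5494
End of period: [4303, 10335, 12792, 8249, 6553, 3916, 5494]
[period 2]
Births: 10335 × 0.331 = 3421
Group 2: 4303 × 0.975 = 4195
Group 3: 10335 × 0.984 = 10170
Group 4: 12792 × 0.982 = 12562
Group 5: 8249 × 0.978 = 8068
Group 6: 6553 × 0.979 = 6415
Group 7: 3916 × 0.957 + 5494 × 0.313 = 3748 + 1720 = 5468
End of period: [3421, 4195, 10170, 12562, 8068, 6415, 5468]
Scenario B total after 2 periods: 50299
Difference B − A = 50299 − 51450 = -1151

-1151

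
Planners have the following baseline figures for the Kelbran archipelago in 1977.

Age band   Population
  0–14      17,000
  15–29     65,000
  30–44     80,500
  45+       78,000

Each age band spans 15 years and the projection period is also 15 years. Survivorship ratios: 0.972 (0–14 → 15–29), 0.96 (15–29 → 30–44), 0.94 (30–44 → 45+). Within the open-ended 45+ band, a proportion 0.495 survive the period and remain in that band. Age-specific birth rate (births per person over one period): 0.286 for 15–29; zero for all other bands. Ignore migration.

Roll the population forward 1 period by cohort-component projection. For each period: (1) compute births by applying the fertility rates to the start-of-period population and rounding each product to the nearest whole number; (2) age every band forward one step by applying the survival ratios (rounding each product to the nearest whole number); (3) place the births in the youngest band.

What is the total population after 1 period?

Numbering the bands 1..4 from youngest to oldest:
[period 1]
Births: 65000 × 0.286 = 18590
Band 2: 17000 × 0.972 = 16524
Band 3: 65000 × 0.96 = 62400
Band 4: 80500 × 0.94 + 78000 × 0.495 = 75670 + 38610 = 114280
Population now: 0–14=18590, 15–29=16524, 30–44=62400, 45+=114280
Total after period 1: 18590 + 16524 + 62400 + 114280 = 211794

211794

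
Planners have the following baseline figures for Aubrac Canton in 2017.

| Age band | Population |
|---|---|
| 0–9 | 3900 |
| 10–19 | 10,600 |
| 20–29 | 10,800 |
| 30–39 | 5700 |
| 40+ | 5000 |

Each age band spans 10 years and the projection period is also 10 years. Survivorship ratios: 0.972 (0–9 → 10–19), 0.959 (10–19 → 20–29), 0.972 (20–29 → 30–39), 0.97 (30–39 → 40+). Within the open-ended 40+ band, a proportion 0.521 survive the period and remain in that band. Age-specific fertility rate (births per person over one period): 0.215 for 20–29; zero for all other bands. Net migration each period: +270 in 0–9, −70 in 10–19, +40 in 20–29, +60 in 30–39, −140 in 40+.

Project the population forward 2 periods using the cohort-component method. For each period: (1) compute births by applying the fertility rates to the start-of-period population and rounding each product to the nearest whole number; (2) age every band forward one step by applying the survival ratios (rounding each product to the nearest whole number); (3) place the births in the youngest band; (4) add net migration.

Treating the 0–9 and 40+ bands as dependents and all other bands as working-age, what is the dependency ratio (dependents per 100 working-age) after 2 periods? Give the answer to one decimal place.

Let group 1 be 0–9 through group 5 = 40+.
— Period 1 —
Births: 10800 * 0.215 = 2322
Group 2: 3900 * 0.972 = 3791
Group 3: 10600 * 0.959 = 10165
Group 4: 10800 * 0.972 = 10498
Group 5: 5700 * 0.97 + 5000 * 0.521 = 5529 + 2605 = 8134
Net migration: Group 1 + 270 → 2592; Group 2 − 70 → 3721; Group 3 + 40 → 10205; Group 4 + 60 → 10558; Group 5 − 140 → 7994
→ [2592, 3721, 10205, 10558, 7994]
— Period 2 —
Births: 10205 * 0.215 = 2194
Group 2: 2592 * 0.972 = 2519
Group 3: 3721 * 0.959 = 3568
Group 4: 10205 * 0.972 = 9919
Group 5: 10558 * 0.97 + 7994 * 0.521 = 10241 + 4165 = 14406
Net migration: Group 1 + 270 → 2464; Group 2 − 70 → 2449; Group 3 + 40 → 3608; Group 4 + 60 → 9979; Group 5 − 140 → 14266
→ [2464, 2449, 3608, 9979, 14266]
Dependents (band 0–9 + band 40+) = 2464 + 14266 = 16730; working-age = 16036; ratio = 16730/16036 × 100 = 104.3

104.3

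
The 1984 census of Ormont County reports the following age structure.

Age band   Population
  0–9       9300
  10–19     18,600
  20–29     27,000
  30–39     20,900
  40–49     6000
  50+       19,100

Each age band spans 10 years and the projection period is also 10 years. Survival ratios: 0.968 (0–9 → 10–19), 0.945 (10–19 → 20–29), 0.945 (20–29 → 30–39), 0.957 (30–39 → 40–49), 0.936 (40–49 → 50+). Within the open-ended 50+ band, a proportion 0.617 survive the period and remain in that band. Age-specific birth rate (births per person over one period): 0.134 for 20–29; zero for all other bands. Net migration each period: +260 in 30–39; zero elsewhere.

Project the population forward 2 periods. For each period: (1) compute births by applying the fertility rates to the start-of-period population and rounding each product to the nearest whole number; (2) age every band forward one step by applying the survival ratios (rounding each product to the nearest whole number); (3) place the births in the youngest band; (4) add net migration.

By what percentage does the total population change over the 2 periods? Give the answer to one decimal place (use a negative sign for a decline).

Period 1.
Births: 27000 * 0.134 = 3618
10–19: 9300 * 0.968 = 9002
20–29: 18600 * 0.945 = 17577
30–39: 27000 * 0.945 = 25515
40–49: 20900 * 0.957 = 20001
50+: 6000 * 0.936 + 19100 * 0.617 = 5616 + 11785 = 17401
Net migration: 30–39 + 260 → 25775
Giving 3618 / 9002 / 17577 / 25775 / 20001 / 17401.
Period 2.
Births: 17577 * 0.134 = 2355
10–19: 3618 * 0.968 = 3502
20–29: 9002 * 0.945 = 8507
30–39: 17577 * 0.945 = 16610
40–49: 25775 * 0.957 = 24667
50+: 20001 * 0.936 + 17401 * 0.617 = 18721 + 10736 = 29457
Net migration: 30–39 + 260 → 16870
Giving 2355 / 3502 / 8507 / 16870 / 24667 / 29457.
Total: 100900 → 85358; change = -15542; percentage change = -15.4%

-15.4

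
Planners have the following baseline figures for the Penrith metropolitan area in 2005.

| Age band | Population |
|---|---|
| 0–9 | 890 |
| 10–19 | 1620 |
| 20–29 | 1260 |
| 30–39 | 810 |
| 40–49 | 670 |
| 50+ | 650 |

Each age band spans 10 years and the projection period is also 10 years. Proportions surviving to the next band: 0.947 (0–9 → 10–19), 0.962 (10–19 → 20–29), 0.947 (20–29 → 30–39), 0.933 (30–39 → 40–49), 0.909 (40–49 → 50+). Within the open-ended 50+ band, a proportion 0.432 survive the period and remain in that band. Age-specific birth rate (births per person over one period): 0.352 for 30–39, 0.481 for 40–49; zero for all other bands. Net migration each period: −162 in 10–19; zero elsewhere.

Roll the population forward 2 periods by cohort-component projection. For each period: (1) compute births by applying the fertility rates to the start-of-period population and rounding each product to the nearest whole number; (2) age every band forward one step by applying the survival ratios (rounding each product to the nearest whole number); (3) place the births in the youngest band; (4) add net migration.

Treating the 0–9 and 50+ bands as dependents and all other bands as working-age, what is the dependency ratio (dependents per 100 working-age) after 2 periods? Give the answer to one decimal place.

50.7

Let band 1 be 0–9 through band 6 = 50+.
— Period 1 —
Births: 810 × 0.352 = 285, 670 × 0.481 = 322 → 607
Band 2: 890 × 0.947 = 843
Band 3: 1620 × 0.962 = 1558
Band 4: 1260 × 0.947 = 1193
Band 5: 810 × 0.933 = 756
Band 6: 670 × 0.909 + 650 × 0.432 = 609 + 281 = 890
Net migration: Band 2 − 162 → 681
→ [607, 681, 1558, 1193, 756, 890]
— Period 2 —
Births: 1193 × 0.352 = 420, 756 × 0.481 = 364 → 784
Band 2: 607 × 0.947 = 575
Band 3: 681 × 0.962 = 655
Band 4: 1558 × 0.947 = 1475
Band 5: 1193 × 0.933 = 1113
Band 6: 756 × 0.909 + 890 × 0.432 = 687 + 384 = 1071
Net migration: Band 2 − 162 → 413
→ [784, 413, 655, 1475, 1113, 1071]
Dependents (band 0–9 + band 50+) = 784 + 1071 = 1855; working-age = 3656; ratio = 1855/3656 × 100 = 50.7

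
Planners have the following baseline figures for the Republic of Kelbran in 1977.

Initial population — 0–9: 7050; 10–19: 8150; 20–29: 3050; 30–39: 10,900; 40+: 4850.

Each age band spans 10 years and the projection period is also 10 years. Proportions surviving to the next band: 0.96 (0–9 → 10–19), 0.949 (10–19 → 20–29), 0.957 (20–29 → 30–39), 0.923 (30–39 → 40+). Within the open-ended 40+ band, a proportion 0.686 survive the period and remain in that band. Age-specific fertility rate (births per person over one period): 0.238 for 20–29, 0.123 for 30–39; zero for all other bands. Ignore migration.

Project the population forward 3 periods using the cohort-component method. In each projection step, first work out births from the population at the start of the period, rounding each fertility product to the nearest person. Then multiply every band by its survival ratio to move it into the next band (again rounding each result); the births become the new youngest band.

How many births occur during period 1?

2067

Let group 1 be 0–9 through group 5 = 40+.
After projecting period 1:
Births: 3050 × 0.238 = 726 ; 10900 × 0.123 = 1341 ⇒ total 2067
Group 2: 7050 × 0.96 = 6768
Group 3: 8150 × 0.949 = 7734
Group 4: 3050 × 0.957 = 2919
Group 5: 10900 × 0.923 + 4850 × 0.686 = 10061 + 3327 = 13388
Population now: 0–9=2067, 10–19=6768, 20–29=7734, 30–39=2919, 40+=13388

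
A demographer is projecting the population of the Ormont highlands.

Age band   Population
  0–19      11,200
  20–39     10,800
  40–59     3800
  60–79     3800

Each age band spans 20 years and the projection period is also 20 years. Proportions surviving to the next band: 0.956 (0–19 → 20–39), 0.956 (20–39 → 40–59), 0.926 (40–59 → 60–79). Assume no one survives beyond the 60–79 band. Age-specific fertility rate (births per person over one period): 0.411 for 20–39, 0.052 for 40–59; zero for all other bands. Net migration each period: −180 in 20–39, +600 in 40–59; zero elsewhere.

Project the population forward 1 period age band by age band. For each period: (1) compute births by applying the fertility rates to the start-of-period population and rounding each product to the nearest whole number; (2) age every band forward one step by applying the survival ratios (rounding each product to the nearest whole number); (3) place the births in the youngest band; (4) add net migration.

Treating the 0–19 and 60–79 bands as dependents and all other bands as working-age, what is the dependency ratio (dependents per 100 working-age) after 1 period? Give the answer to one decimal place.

38.0

Period 1.
Births: 10800 * 0.411 = 4439, 3800 * 0.052 = 198 ⇒ total 4637
20–39: 11200 * 0.956 = 10707
40–59: 10800 * 0.956 = 10325
60–79: 3800 * 0.926 = 3519
Net migration: 20–39 − 180 → 10527; 40–59 + 600 → 10925
→ [4637, 10527, 10925, 3519]
Dependents (band 0–19 + band 60–79) = 4637 + 3519 = 8156; working-age = 21452; ratio = 8156/21452 × 100 = 38.0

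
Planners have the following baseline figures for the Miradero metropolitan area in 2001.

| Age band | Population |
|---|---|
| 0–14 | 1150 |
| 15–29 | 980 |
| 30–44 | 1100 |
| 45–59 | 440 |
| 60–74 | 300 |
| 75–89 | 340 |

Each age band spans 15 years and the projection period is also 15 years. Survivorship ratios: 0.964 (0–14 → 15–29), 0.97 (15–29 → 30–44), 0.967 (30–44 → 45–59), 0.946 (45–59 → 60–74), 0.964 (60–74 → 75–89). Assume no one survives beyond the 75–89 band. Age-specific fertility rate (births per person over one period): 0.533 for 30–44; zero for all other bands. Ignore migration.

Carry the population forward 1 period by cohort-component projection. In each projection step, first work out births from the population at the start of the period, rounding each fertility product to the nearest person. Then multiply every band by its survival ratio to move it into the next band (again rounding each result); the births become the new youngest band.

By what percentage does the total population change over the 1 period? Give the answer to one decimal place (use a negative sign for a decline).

(Bands numbered youngest = 1 to oldest = 6.)
— Period 1 —
Births: 1100 × 0.533 = 586
Band 2: 1150 × 0.964 = 1109
Band 3: 980 × 0.97 = 951
Band 4: 1100 × 0.967 = 1064
Band 5: 440 × 0.946 = 416
Band 6: 300 × 0.964 = 289
Giving 586 / 1109 / 951 / 1064 / 416 / 289.
Total: 4310 → 4415; change = 105; percentage change = 2.4%

2.4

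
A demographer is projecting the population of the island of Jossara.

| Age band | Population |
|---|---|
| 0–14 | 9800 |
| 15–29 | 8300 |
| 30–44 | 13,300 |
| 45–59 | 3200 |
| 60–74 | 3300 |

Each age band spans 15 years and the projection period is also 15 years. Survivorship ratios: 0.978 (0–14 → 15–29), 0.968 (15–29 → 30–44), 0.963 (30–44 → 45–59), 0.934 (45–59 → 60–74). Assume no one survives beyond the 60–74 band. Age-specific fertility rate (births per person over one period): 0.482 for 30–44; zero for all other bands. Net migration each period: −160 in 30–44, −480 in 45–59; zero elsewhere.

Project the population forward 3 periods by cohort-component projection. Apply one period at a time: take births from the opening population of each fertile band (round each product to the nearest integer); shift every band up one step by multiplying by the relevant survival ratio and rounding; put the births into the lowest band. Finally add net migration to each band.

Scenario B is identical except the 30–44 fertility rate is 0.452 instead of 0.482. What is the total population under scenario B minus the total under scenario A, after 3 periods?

-881

[period 1]
Births: 13300 × 0.482 = 6411
15–29: 9800 × 0.978 = 9584
30–44: 8300 × 0.968 = 8034
45–59: 13300 × 0.963 = 12808
60–74: 3200 × 0.934 = 2989
Net migration: 30–44 − 160 → 7874; 45–59 − 480 → 12328
Population now: 0–14=6411, 15–29=9584, 30–44=7874, 45–59=12328, 60–74=2989
[period 2]
Births: 7874 × 0.482 = 3795
15–29: 6411 × 0.978 = 6270
30–44: 9584 × 0.968 = 9277
45–59: 7874 × 0.963 = 7583
60–74: 12328 × 0.934 = 11514
Net migration: 30–44 − 160 → 9117; 45–59 − 480 → 7103
Population now: 0–14=3795, 15–29=6270, 30–44=9117, 45–59=7103, 60–74=11514
[period 3]
Births: 9117 × 0.482 = 4394
15–29: 3795 × 0.978 = 3712
30–44: 6270 × 0.968 = 6069
45–59: 9117 × 0.963 = 8780
60–74: 7103 × 0.934 = 6634
Net migration: 30–44 − 160 → 5909; 45–59 − 480 → 8300
Population now: 0–14=4394, 15–29=3712, 30–44=5909, 45–59=8300, 60–74=6634
Scenario A total after 3 periods: 28949
Scenario B projection —
[period 1]
Births: 13300 × 0.452 = 6012
15–29: 9800 × 0.978 = 9584
30–44: 8300 × 0.968 = 8034
45–59: 13300 × 0.963 = 12808
60–74: 3200 × 0.934 = 2989
Net migration: 30–44 − 160 → 7874; 45–59 − 480 → 12328
Population now: 0–14=6012, 15–29=9584, 30–44=7874, 45–59=12328, 60–74=2989
[period 2]
Births: 7874 × 0.452 = 3559
15–29: 6012 × 0.978 = 5880
30–44: 9584 × 0.968 = 9277
45–59: 7874 × 0.963 = 7583
60–74: 12328 × 0.934 = 11514
Net migration: 30–44 − 160 → 9117; 45–59 − 480 → 7103
Population now: 0–14=3559, 15–29=5880, 30–44=9117, 45–59=7103, 60–74=11514
[period 3]
Births: 9117 × 0.452 = 4121
15–29: 3559 × 0.978 = 3481
30–44: 5880 × 0.968 = 5692
45–59: 9117 × 0.963 = 8780
60–74: 7103 × 0.934 = 6634
Net migration: 30–44 − 160 → 5532; 45–59 − 480 → 8300
Population now: 0–14=4121, 15–29=3481, 30–44=5532, 45–59=8300, 60–74=6634
Scenario B total after 3 periods: 28068
Difference B − A = 28068 − 28949 = -881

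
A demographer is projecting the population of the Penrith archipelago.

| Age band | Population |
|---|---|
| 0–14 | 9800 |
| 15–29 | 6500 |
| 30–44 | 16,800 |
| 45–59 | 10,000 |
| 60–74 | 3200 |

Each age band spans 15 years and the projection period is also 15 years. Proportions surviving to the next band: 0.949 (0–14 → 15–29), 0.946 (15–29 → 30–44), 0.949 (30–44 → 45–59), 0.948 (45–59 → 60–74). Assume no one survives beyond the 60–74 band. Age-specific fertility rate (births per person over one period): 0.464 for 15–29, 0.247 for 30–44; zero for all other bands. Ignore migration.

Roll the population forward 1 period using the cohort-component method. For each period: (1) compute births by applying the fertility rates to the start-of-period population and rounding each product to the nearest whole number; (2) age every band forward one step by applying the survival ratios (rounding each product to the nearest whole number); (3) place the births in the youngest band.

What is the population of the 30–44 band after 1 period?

6149

[period 1]
Births: 6500 * 0.464 = 3016, 16800 * 0.247 = 4150 ⇒ total 7166
15–29: 9800 * 0.949 = 9300
30–44: 6500 * 0.946 = 6149
45–59: 16800 * 0.949 = 15943
60–74: 10000 * 0.948 = 9480
→ [7166, 9300, 6149, 15943, 9480]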